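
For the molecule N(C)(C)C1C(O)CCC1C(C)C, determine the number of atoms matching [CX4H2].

2

Check the 12 heavy atoms by environment: 2× C (H2, X4) → match; 4× C (H1, X4) → no; 1× O (H1, X2) → no; 1× N (H0, X3) → no; 4× C (H3, X4) → no.
That gives 2 matching atoms.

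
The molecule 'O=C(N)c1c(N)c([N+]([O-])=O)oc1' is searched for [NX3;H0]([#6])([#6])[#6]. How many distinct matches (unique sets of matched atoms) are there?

0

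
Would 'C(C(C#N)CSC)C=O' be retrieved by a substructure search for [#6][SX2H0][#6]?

The pattern [#6][SX2H0][#6] describes an aliphatic sulfur bridging two carbons with no H on the sulfur — a thioether.
The molecule carries a methylthio ether (-SCH3), whose atoms satisfy every constraint of the query, so the pattern matches.

Yes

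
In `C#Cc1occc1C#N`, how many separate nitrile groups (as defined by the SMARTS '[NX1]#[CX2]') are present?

1

[NX1]#[CX2] is the SMARTS for a nitrile: a nitrogen triple-bonded to a two-connected carbon.
Exactly one fragment in the molecule meets all constraints, giving 1 match.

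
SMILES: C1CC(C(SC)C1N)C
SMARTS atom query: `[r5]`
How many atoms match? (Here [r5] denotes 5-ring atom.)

5

The query [r5] means: r5 matches atoms in a five-membered ring.
Check the 9 heavy atoms by environment: 5× C (in 5-ring) → match; 1× S (acyclic) → no; 2× C (acyclic) → no; 1× N (acyclic) → no.
That gives 5 matching atoms.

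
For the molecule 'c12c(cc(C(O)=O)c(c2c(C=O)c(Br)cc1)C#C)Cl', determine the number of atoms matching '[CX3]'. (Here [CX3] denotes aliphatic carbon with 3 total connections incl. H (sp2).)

2

Check the 19 heavy atoms by environment: 10× c (aromatic, X3) → no; 1× Cl (X1) → no; 1× Br (X1) → no; 2× C (X3) → match; 2× O (X1) → no; 1× O (X2) → no; 2× C (X2) → no.
That gives 2 matching atoms.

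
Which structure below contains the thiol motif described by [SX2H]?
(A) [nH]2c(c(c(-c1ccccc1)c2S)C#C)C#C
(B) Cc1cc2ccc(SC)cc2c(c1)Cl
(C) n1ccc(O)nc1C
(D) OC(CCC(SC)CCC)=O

[SX2H] describes an aliphatic sulfur with two connections, one being H (a thiol).
(A) contains a thiol (-SH), which satisfies every atom and bond constraint.
(B) has a methylthio ether (-SCH3) but the sulfur has H0 (bonded to two carbons), not H1.
(C) has a hydroxyl group (-OH) but it is an -OH, not an -SH.
(D) has a methylthio ether (-SCH3) but the sulfur has H0 (bonded to two carbons), not H1.
So the answer is (A).

A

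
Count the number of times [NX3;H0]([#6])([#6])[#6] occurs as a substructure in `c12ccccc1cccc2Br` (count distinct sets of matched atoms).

0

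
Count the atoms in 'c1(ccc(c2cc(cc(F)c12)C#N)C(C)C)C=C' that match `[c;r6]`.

10

The query [c;r6] means: aromatic carbon that belongs to a six-membered ring.
Check the 18 heavy atoms by environment: 10× c (aromatic, in 6-ring) → match; 6× C (acyclic) → no; 1× N (acyclic) → no; 1× F (acyclic) → no.
That gives 10 matching atoms.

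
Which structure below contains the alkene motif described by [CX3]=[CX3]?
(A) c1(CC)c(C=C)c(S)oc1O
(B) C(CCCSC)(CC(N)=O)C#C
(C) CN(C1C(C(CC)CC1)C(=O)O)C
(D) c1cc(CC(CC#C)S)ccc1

A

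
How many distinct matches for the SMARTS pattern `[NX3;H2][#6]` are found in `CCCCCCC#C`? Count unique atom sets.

[NX3;H2][#6] is the SMARTS for a primary amine: a trivalent nitrogen with two H attached to carbon.
No fragment in the molecule satisfies every constraint, giving 0 matches.

0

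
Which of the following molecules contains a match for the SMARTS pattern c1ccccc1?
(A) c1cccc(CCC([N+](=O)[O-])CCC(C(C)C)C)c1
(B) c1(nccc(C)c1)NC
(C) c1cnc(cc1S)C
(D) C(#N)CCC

c1ccccc1 describes six aromatic carbons in a ring (a benzene ring).
(A) contains a phenyl ring, which satisfies every atom and bond constraint.
(B) has a methyl group (-CH3) but no six-membered all-carbon aromatic ring is present.
(C) has a methyl group (-CH3) but no six-membered all-carbon aromatic ring is present.
(D) has a methyl group (-CH3) but no six-membered all-carbon aromatic ring is present.
So the answer is (A).

A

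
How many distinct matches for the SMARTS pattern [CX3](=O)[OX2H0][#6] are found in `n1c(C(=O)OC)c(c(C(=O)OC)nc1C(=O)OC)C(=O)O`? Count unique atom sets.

3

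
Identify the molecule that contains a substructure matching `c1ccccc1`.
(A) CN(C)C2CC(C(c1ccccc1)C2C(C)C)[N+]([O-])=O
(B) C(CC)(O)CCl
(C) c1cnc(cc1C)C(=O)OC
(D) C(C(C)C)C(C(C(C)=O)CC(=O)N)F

A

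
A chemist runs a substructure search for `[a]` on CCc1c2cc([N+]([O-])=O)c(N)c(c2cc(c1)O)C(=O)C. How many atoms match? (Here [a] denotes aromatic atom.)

10

Check the 20 heavy atoms by environment: 10× c (aromatic) → match; 1× N (charge +1) → no; 1× O (charge -1) → no; 3× O → no; 1× N → no; 4× C → no.
That gives 10 matching atoms.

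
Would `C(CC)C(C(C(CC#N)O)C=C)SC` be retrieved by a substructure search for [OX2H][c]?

No

The pattern [OX2H][c] describes a hydroxyl oxygen attached to an aromatic carbon — a phenol.
The closest candidate here is a hydroxyl group (-OH), but the -OH is on an aliphatic carbon, not an aromatic c. No other fragment satisfies the full query, so there is no match.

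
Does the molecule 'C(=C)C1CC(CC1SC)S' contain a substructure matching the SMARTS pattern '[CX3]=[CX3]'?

Yes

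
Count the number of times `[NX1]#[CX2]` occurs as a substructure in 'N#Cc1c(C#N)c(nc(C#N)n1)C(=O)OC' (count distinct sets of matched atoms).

3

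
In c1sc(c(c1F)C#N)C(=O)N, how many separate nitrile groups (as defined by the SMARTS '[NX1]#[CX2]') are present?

[NX1]#[CX2] is the SMARTS for a nitrile: a nitrogen triple-bonded to a two-connected carbon.
Exactly one fragment in the molecule meets all constraints, giving 1 match.

1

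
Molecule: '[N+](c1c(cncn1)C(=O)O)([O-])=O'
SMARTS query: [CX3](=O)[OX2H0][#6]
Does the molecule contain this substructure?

The pattern [CX3](=O)[OX2H0][#6] describes a carbonyl carbon bonded to an oxygen that is itself bonded to carbon (no H on that O) — an ester.
The closest candidate here is a carboxylic acid group (-C(=O)OH), but the singly-bonded O carries H (OX2H1, not H0). No other fragment satisfies the full query, so there is no match.

No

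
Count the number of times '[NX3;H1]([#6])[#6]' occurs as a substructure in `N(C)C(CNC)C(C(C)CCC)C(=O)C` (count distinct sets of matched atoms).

[NX3;H1]([#6])[#6] is the SMARTS for a secondary amine: a trivalent nitrogen with one H, bonded to two carbons.
The molecule carries 2 separate instances of an N-methylamino group (-NHCH3) meeting every constraint; each maps to a distinct set of atoms, giving 2 matches.

2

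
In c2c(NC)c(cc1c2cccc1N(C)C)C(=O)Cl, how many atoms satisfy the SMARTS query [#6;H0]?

6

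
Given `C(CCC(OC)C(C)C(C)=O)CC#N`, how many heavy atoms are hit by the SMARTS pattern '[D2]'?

The query [D2] means: atom with exactly two heavy-atom neighbours.
Check the 14 heavy atoms by environment: 5× C (D2) → match; 3× C (D3) → no; 3× C (D1) → no; 1× N (D1) → no; 1× O (D2) → match; 1× O (D1) → no.
Summing the matching environments: 5 + 1 = 6 matching atoms.

6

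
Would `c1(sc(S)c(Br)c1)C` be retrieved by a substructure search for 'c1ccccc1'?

The pattern c1ccccc1 describes six aromatic carbons in a ring — a benzene ring.
The closest candidate here is a methyl group (-CH3), but no six-membered all-carbon aromatic ring is present. No other fragment satisfies the full query, so there is no match.

No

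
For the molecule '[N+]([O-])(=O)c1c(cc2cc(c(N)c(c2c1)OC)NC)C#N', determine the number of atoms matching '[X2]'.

Check the 20 heavy atoms by environment: 10× c (aromatic, X3) → no; 1× N (charge +1, X3) → no; 1× O (charge -1, X1) → no; 1× O (X1) → no; 1× O (X2) → match; 2× C (X4) → no; 1× C (X2) → match; 1× N (X1) → no; 2× N (X3) → no.
Summing the matching environments: 1 + 1 = 2 matching atoms.

2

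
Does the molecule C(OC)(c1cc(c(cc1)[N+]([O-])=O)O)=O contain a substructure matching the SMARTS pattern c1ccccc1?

Yes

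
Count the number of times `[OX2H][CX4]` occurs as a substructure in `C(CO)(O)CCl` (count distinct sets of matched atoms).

[OX2H][CX4] is the SMARTS for an aliphatic alcohol: a hydroxyl oxygen bound to an sp3 (X4) carbon.
The molecule carries 2 separate instances of a hydroxyl group (-OH) meeting every constraint; each maps to a distinct set of atoms, giving 2 matches.

2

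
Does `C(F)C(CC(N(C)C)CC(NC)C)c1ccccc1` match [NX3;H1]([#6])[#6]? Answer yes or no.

Yes

The pattern [NX3;H1]([#6])[#6] describes a trivalent nitrogen with one H, bonded to two carbons — a secondary amine.
The molecule carries an N-methylamino group (-NHCH3), whose atoms satisfy every constraint of the query, so the pattern matches.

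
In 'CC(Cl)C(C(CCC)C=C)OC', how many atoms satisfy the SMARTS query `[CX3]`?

2

The query [CX3] means: C with X3: aliphatic carbon with exactly 3 total connections.
Check the 12 heavy atoms by environment: 8× C (X4) → no; 1× Cl (X1) → no; 1× O (X2) → no; 2× C (X3) → match.
That gives 2 matching atoms.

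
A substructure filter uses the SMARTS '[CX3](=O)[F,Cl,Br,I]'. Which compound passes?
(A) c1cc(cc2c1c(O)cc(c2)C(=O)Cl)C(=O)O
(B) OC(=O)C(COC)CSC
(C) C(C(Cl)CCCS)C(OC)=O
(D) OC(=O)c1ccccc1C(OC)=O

A

[CX3](=O)[F,Cl,Br,I] describes a carbonyl carbon bonded to a halogen (an acyl halide).
(A) contains an acyl chloride (-C(=O)Cl), which satisfies every atom and bond constraint.
(B) has a carboxylic acid group (-C(=O)OH) but the carbonyl is bonded to -OH, not to a halogen.
(C) has a chloro substituent but the Cl is not on a carbonyl carbon.
(D) has a carboxylic acid group (-C(=O)OH) but the carbonyl is bonded to -OH, not to a halogen.
So the answer is (A).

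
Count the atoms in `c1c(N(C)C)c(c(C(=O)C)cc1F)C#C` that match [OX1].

1

The query [OX1] means: aliphatic oxygen with one total connection — typically a carbonyl =O or an oxide.
Check the 15 heavy atoms by environment: 6× c (aromatic, X3) → no; 1× C (X3) → no; 1× O (X1) → match; 3× C (X4) → no; 1× N (X3) → no; 1× F (X1) → no; 2× C (X2) → no.
That gives 1 matching atom.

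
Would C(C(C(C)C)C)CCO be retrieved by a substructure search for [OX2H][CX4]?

Yes

The pattern [OX2H][CX4] describes a hydroxyl oxygen bound to an sp3 (X4) carbon — an aliphatic alcohol.
The molecule carries a hydroxyl group (-OH), whose atoms satisfy every constraint of the query, so the pattern matches.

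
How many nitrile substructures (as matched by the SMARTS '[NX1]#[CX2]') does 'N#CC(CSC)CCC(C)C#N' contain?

2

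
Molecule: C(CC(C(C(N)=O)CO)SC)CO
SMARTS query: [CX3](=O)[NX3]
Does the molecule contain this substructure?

Yes

The pattern [CX3](=O)[NX3] describes a carbonyl carbon bonded to a trivalent nitrogen — an amide.
The molecule carries a primary amide (-C(=O)NH2), whose atoms satisfy every constraint of the query, so the pattern matches.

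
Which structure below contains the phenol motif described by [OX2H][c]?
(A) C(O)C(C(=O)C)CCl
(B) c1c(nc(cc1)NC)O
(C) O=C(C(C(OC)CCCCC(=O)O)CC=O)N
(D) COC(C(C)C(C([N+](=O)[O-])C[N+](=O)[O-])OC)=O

B

[OX2H][c] describes a hydroxyl oxygen attached to an aromatic carbon (a phenol).
(A) has a hydroxyl group (-OH) but the -OH is on an aliphatic carbon, not an aromatic c.
(B) contains a hydroxyl group (-OH), which satisfies every atom and bond constraint.
(C) has a methoxy ether (-OCH3) but the oxygen has H0, not H1.
(D) has a methoxy ether (-OCH3) but the oxygen has H0, not H1.
So the answer is (B).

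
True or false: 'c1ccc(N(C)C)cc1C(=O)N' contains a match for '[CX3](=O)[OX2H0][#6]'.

The pattern [CX3](=O)[OX2H0][#6] describes a carbonyl carbon bonded to an oxygen that is itself bonded to carbon (no H on that O) — an ester.
The closest candidate here is a primary amide (-C(=O)NH2), but the carbonyl is bonded to N, not to an O-C linkage. No other fragment satisfies the full query, so there is no match.

False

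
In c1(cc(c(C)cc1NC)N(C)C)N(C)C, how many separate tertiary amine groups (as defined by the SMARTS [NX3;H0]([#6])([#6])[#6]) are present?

[NX3;H0]([#6])([#6])[#6] is the SMARTS for a tertiary amine: a trivalent nitrogen with no H, bonded to three carbons.
The molecule carries 2 separate instances of a dimethylamino group (-N(CH3)2) meeting every constraint; each maps to a distinct set of atoms, giving 2 matches.

2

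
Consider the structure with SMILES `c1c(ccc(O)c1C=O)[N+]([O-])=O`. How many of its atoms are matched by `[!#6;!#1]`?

The query [!#6;!#1] means: not carbon and not hydrogen — any heteroatom.
Check the 12 heavy atoms by environment: 6× c (aromatic) → no; 1× N (charge +1) → match; 1× O (charge -1) → match; 3× O → match; 1× C → no.
Summing the matching environments: 1 + 1 + 3 = 5 matching atoms.

5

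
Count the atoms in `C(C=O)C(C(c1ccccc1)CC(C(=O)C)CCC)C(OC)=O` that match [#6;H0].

3

The query [#6;H0] means: any carbon with no attached hydrogen.
Check the 23 heavy atoms by environment: 4× C (H2) → no; 4× C (H1) → no; 2× C (H0) → match; 4× O (H0) → no; 3× C (H3) → no; 1× c (aromatic, H0) → match; 5× c (aromatic, H1) → no.
Summing the matching environments: 2 + 1 = 3 matching atoms.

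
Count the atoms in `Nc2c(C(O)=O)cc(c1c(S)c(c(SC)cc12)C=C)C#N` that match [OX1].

1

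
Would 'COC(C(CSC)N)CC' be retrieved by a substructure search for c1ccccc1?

No

The pattern c1ccccc1 describes six aromatic carbons in a ring — a benzene ring.
The closest candidate here is a methyl group (-CH3), but no six-membered all-carbon aromatic ring is present. No other fragment satisfies the full query, so there is no match.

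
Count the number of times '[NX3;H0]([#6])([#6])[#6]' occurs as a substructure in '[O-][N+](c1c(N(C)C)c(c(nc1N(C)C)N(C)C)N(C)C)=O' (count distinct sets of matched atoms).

[NX3;H0]([#6])([#6])[#6] is the SMARTS for a tertiary amine: a trivalent nitrogen with no H, bonded to three carbons.
The molecule carries 4 separate instances of a dimethylamino group (-N(CH3)2) meeting every constraint; each maps to a distinct set of atoms, giving 4 matches.

4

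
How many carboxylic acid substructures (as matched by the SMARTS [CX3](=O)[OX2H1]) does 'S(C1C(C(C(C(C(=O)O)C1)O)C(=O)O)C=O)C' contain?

[CX3](=O)[OX2H1] is the SMARTS for a carboxylic acid: an sp2 carbon double-bonded to O and single-bonded to an -OH oxygen.
The molecule carries 2 separate instances of a carboxylic acid group (-C(=O)OH) meeting every constraint; each maps to a distinct set of atoms, giving 2 matches.

2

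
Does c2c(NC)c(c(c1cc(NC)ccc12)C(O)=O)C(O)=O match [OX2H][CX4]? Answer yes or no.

The pattern [OX2H][CX4] describes a hydroxyl oxygen bound to an sp3 (X4) carbon — an aliphatic alcohol.
The closest candidate here is a carboxylic acid group (-C(=O)OH), but the -OH is on a CX3 carbonyl carbon, not a CX4 carbon. No other fragment satisfies the full query, so there is no match.

No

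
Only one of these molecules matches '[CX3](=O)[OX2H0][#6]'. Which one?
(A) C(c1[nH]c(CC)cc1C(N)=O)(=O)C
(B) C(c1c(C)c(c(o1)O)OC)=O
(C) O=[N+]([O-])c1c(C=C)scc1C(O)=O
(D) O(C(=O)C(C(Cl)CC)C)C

[CX3](=O)[OX2H0][#6] describes a carbonyl carbon bonded to an oxygen that is itself bonded to carbon (no H on that O) (an ester).
(A) has a primary amide (-C(=O)NH2) but the carbonyl is bonded to N, not to an O-C linkage.
(B) has a methoxy ether (-OCH3) but the ether oxygen is not adjacent to a C=O carbon.
(C) has a carboxylic acid group (-C(=O)OH) but the singly-bonded O carries H (OX2H1, not H0).
(D) contains a methyl-ester group (-C(=O)OCH3), which satisfies every atom and bond constraint.
So the answer is (D).

D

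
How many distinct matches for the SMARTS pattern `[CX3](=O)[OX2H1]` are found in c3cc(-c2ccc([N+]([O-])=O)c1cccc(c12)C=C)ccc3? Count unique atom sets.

[CX3](=O)[OX2H1] is the SMARTS for a carboxylic acid: an sp2 carbon double-bonded to O and single-bonded to an -OH oxygen.
No fragment in the molecule satisfies every constraint, giving 0 matches.

0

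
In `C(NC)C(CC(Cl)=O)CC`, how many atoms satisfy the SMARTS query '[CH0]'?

1

The query [CH0] means: aliphatic carbon with no attached hydrogen.
Check the 10 heavy atoms by environment: 3× C (H2) → no; 1× C (H1) → no; 1× N (H1) → no; 2× C (H3) → no; 1× C (H0) → match; 1× O (H0) → no; 1× Cl (H0) → no.
That gives 1 matching atom.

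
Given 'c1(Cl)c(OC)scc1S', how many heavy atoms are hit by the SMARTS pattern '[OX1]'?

0

Check the 9 heavy atoms by environment: 1× s (aromatic, X2) → no; 4× c (aromatic, X3) → no; 1× O (X2) → no; 1× C (X4) → no; 1× S (X2) → no; 1× Cl (X1) → no.
No environment satisfies the query, so 0 matching atoms.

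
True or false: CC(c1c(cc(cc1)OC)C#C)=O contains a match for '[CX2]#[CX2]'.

The pattern [CX2]#[CX2] describes a carbon-carbon triple bond — an alkyne.
The molecule carries an ethynyl group (-C#CH), whose atoms satisfy every constraint of the query, so the pattern matches.

True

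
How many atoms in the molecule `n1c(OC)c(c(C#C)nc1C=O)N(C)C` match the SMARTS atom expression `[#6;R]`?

4

The query [#6;R] means: carbon that is part of a ring.
Check the 15 heavy atoms by environment: 2× n (aromatic, in 6-ring) → no; 4× c (aromatic, in 6-ring) → match; 2× O (acyclic) → no; 6× C (acyclic) → no; 1× N (acyclic) → no.
That gives 4 matching atoms.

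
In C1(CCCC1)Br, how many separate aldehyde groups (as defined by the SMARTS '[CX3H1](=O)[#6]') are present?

[CX3H1](=O)[#6] is the SMARTS for an aldehyde: an sp2 carbon with one H, double-bonded to O and single-bonded to carbon.
No fragment in the molecule satisfies every constraint, giving 0 matches.

0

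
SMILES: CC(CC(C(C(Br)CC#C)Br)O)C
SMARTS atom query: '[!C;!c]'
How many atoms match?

3

The query [!C;!c] means: neither aliphatic nor aromatic carbon — same as [!#6].
Check the 13 heavy atoms by environment: 10× C → no; 2× Br → match; 1× O → match.
Summing the matching environments: 2 + 1 = 3 matching atoms.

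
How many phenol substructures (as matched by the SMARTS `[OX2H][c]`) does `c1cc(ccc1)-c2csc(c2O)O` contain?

[OX2H][c] is the SMARTS for a phenol: a hydroxyl oxygen attached to an aromatic carbon.
The molecule carries 2 separate instances of a hydroxyl group (-OH) meeting every constraint; each maps to a distinct set of atoms, giving 2 matches.

2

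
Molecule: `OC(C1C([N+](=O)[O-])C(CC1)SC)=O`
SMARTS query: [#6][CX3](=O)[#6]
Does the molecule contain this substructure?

The pattern [#6][CX3](=O)[#6] describes a carbonyl carbon (no H) flanked by two carbons — a ketone.
The closest candidate here is a carboxylic acid group (-C(=O)OH), but one neighbour of the carbonyl carbon is O, not C. No other fragment satisfies the full query, so there is no match.

No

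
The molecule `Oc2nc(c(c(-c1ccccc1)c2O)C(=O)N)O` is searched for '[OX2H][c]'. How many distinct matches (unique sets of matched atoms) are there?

[OX2H][c] is the SMARTS for a phenol: a hydroxyl oxygen attached to an aromatic carbon.
The molecule carries 3 separate instances of a hydroxyl group (-OH) meeting every constraint; each maps to a distinct set of atoms, giving 3 matches.

3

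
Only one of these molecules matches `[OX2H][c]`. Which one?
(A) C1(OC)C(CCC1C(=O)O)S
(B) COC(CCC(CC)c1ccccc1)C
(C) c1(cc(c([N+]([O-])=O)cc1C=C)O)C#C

C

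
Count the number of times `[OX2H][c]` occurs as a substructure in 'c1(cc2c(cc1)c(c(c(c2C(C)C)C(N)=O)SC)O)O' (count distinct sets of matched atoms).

[OX2H][c] is the SMARTS for a phenol: a hydroxyl oxygen attached to an aromatic carbon.
The molecule carries 2 separate instances of a hydroxyl group (-OH) meeting every constraint; each maps to a distinct set of atoms, giving 2 matches.

2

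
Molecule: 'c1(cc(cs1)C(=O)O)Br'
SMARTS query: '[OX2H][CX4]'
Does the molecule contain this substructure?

No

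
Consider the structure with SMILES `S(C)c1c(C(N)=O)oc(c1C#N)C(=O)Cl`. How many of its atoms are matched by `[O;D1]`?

Check the 15 heavy atoms by environment: 1× o (aromatic, D2) → no; 4× c (aromatic, D3) → no; 2× C (D3) → no; 2× O (D1) → match; 1× Cl (D1) → no; 1× C (D2) → no; 2× N (D1) → no; 1× S (D2) → no; 1× C (D1) → no.
That gives 2 matching atoms.

2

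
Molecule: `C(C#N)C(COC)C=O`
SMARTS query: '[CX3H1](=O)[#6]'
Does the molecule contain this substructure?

Yes

The pattern [CX3H1](=O)[#6] describes an sp2 carbon with one H, double-bonded to O and single-bonded to carbon — an aldehyde.
The molecule carries an aldehyde (-CHO), whose atoms satisfy every constraint of the query, so the pattern matches.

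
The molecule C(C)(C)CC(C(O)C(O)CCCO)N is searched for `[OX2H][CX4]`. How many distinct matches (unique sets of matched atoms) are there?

[OX2H][CX4] is the SMARTS for an aliphatic alcohol: a hydroxyl oxygen bound to an sp3 (X4) carbon.
The molecule carries 3 separate instances of a hydroxyl group (-OH) meeting every constraint; each maps to a distinct set of atoms, giving 3 matches.

3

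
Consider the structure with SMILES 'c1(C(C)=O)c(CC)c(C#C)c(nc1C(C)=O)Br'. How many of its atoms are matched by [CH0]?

3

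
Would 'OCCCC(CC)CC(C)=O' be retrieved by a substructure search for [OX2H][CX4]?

Yes

The pattern [OX2H][CX4] describes a hydroxyl oxygen bound to an sp3 (X4) carbon — an aliphatic alcohol.
The molecule carries a hydroxyl group (-OH), whose atoms satisfy every constraint of the query, so the pattern matches.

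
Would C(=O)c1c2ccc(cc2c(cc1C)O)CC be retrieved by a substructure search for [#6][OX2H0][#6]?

No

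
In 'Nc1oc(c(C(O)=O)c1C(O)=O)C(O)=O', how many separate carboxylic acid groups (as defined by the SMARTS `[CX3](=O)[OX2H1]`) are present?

3

[CX3](=O)[OX2H1] is the SMARTS for a carboxylic acid: an sp2 carbon double-bonded to O and single-bonded to an -OH oxygen.
The molecule carries 3 separate instances of a carboxylic acid group (-C(=O)OH) meeting every constraint; each maps to a distinct set of atoms, giving 3 matches.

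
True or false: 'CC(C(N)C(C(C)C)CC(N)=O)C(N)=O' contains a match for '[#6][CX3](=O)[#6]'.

False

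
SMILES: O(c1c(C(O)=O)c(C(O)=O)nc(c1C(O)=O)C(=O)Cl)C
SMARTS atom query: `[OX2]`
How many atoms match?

4

Check the 20 heavy atoms by environment: 1× n (aromatic, X2) → no; 5× c (aromatic, X3) → no; 4× C (X3) → no; 4× O (X1) → no; 4× O (X2) → match; 1× Cl (X1) → no; 1× C (X4) → no.
That gives 4 matching atoms.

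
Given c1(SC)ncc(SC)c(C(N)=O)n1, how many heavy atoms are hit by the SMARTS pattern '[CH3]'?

The query [CH3] means: aliphatic carbon with exactly three hydrogens.
Check the 13 heavy atoms by environment: 2× n (aromatic, H0) → no; 3× c (aromatic, H0) → no; 1× c (aromatic, H1) → no; 1× C (H0) → no; 1× O (H0) → no; 1× N (H2) → no; 2× S (H0) → no; 2× C (H3) → match.
That gives 2 matching atoms.

2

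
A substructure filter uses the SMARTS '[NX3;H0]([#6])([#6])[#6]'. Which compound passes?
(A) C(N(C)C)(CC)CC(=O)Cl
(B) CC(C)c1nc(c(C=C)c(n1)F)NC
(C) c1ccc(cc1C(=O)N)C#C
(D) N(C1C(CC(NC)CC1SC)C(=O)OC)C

A

[NX3;H0]([#6])([#6])[#6] describes a trivalent nitrogen with no H, bonded to three carbons (a tertiary amine).
(A) contains a dimethylamino group (-N(CH3)2), which satisfies every atom and bond constraint.
(B) has an N-methylamino group (-NHCH3) but the nitrogen still has one H (H1), not H0.
(C) has a primary amide (-C(=O)NH2) but the amide nitrogen has H2 and only one carbon neighbour.
(D) has an N-methylamino group (-NHCH3) but the nitrogen still has one H (H1), not H0.
So the answer is (A).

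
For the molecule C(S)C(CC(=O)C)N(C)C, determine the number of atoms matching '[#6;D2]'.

2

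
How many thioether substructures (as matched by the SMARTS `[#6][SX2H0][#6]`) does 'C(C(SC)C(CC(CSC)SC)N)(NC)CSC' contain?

[#6][SX2H0][#6] is the SMARTS for a thioether: an aliphatic sulfur bridging two carbons with no H on the sulfur.
The molecule carries 4 separate instances of a methylthio ether (-SCH3) meeting every constraint; each maps to a distinct set of atoms, giving 4 matches.

4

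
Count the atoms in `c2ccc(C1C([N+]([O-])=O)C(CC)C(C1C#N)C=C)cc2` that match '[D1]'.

5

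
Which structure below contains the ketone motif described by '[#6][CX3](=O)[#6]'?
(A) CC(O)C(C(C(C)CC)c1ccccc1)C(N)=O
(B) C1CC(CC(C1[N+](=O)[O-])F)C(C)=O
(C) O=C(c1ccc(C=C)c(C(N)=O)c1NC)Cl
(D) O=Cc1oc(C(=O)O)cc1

B

[#6][CX3](=O)[#6] describes a carbonyl carbon (no H) flanked by two carbons (a ketone).
(A) has a primary amide (-C(=O)NH2) but one neighbour of the carbonyl carbon is N, not C.
(B) contains an acetyl/ketone group (-C(=O)CH3), which satisfies every atom and bond constraint.
(C) has a primary amide (-C(=O)NH2) but one neighbour of the carbonyl carbon is N, not C.
(D) has a carboxylic acid group (-C(=O)OH) but one neighbour of the carbonyl carbon is O, not C.
So the answer is (B).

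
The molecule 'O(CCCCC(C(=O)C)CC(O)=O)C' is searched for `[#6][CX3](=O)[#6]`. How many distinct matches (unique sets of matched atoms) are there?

1

[#6][CX3](=O)[#6] is the SMARTS for a ketone: a carbonyl carbon (no H) flanked by two carbons.
Exactly one fragment in the molecule meets all constraints, giving 1 match.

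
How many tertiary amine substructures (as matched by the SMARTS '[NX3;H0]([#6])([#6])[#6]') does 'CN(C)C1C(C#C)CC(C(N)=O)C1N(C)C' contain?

[NX3;H0]([#6])([#6])[#6] is the SMARTS for a tertiary amine: a trivalent nitrogen with no H, bonded to three carbons.
The molecule carries 2 separate instances of a dimethylamino group (-N(CH3)2) meeting every constraint; each maps to a distinct set of atoms, giving 2 matches.

2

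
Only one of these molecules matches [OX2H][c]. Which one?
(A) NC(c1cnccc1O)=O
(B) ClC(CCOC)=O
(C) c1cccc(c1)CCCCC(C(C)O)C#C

A

[OX2H][c] describes a hydroxyl oxygen attached to an aromatic carbon (a phenol).
(A) contains a hydroxyl group (-OH), which satisfies every atom and bond constraint.
(B) has a methoxy ether (-OCH3) but the oxygen has H0, not H1.
(C) has a hydroxyl group (-OH) but the -OH is on an aliphatic carbon, not an aromatic c.
So the answer is (A).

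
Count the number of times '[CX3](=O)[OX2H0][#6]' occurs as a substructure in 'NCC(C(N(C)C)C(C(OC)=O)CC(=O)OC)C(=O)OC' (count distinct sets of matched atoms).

[CX3](=O)[OX2H0][#6] is the SMARTS for an ester: a carbonyl carbon bonded to an oxygen that is itself bonded to carbon (no H on that O).
The molecule carries 3 separate instances of a methyl-ester group (-C(=O)OCH3) meeting every constraint; each maps to a distinct set of atoms, giving 3 matches.

3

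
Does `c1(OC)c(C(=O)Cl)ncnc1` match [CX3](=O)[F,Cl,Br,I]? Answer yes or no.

Yes

The pattern [CX3](=O)[F,Cl,Br,I] describes a carbonyl carbon bonded to a halogen — an acyl halide.
The molecule carries an acyl chloride (-C(=O)Cl), whose atoms satisfy every constraint of the query, so the pattern matches.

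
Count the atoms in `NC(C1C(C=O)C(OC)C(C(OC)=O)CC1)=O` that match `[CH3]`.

The query [CH3] means: aliphatic carbon with exactly three hydrogens.
Check the 17 heavy atoms by environment: 2× C (H2) → no; 5× C (H1) → no; 5× O (H0) → no; 2× C (H3) → match; 2× C (H0) → no; 1× N (H2) → no.
That gives 2 matching atoms.

2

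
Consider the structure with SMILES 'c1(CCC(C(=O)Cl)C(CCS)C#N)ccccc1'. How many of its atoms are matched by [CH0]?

Check the 18 heavy atoms by environment: 4× C (H2) → no; 2× C (H1) → no; 2× C (H0) → match; 1× O (H0) → no; 1× Cl (H0) → no; 1× S (H1) → no; 1× N (H0) → no; 1× c (aromatic, H0) → no; 5× c (aromatic, H1) → no.
That gives 2 matching atoms.

2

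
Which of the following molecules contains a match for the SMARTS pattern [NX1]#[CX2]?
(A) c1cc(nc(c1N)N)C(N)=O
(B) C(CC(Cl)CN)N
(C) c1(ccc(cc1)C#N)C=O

[NX1]#[CX2] describes a nitrogen triple-bonded to a two-connected carbon (a nitrile).
(A) has a primary amide (-C(=O)NH2) but the nitrogen is NX3, not NX1.
(B) has a primary amino group (-NH2) but the nitrogen is NX3 (three connections), not NX1 triple-bonded.
(C) contains a nitrile (-C#N), which satisfies every atom and bond constraint.
So the answer is (C).

C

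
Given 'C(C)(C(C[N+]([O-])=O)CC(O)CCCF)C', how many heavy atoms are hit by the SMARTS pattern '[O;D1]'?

The query [O;D1] means: aliphatic oxygen bonded to exactly one heavy atom.
Check the 15 heavy atoms by environment: 5× C (D2) → no; 3× C (D3) → no; 1× F (D1) → no; 2× C (D1) → no; 2× O (D1) → match; 1× N (charge +1, D3) → no; 1× O (charge -1, D1) → match.
Summing the matching environments: 2 + 1 = 3 matching atoms.

3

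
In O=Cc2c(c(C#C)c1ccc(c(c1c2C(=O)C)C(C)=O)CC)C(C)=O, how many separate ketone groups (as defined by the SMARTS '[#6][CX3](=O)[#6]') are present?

3

[#6][CX3](=O)[#6] is the SMARTS for a ketone: a carbonyl carbon (no H) flanked by two carbons.
The molecule carries 3 separate instances of an acetyl/ketone group (-C(=O)CH3) meeting every constraint; each maps to a distinct set of atoms, giving 3 matches.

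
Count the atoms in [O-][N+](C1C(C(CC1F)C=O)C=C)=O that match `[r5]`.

5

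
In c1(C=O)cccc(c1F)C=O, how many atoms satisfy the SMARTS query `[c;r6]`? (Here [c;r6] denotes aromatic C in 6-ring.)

6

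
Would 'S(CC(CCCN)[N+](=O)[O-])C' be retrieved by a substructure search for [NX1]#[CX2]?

The pattern [NX1]#[CX2] describes a nitrogen triple-bonded to a two-connected carbon — a nitrile.
The closest candidate here is a primary amino group (-NH2), but the nitrogen is NX3 (three connections), not NX1 triple-bonded. No other fragment satisfies the full query, so there is no match.

No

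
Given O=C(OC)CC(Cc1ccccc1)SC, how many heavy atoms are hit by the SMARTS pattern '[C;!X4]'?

1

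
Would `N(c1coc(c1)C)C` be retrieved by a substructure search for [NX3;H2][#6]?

No

The pattern [NX3;H2][#6] describes a trivalent nitrogen with two H attached to carbon — a primary amine.
The closest candidate here is an N-methylamino group (-NHCH3), but the nitrogen bears two carbons and only one H (H1), not H2. No other fragment satisfies the full query, so there is no match.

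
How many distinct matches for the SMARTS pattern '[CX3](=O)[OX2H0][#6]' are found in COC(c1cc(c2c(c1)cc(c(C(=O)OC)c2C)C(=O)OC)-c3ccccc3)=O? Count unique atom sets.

[CX3](=O)[OX2H0][#6] is the SMARTS for an ester: a carbonyl carbon bonded to an oxygen that is itself bonded to carbon (no H on that O).
The molecule carries 3 separate instances of a methyl-ester group (-C(=O)OCH3) meeting every constraint; each maps to a distinct set of atoms, giving 3 matches.

3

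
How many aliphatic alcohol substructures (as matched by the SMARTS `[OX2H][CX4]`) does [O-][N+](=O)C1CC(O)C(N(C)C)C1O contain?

[OX2H][CX4] is the SMARTS for an aliphatic alcohol: a hydroxyl oxygen bound to an sp3 (X4) carbon.
The molecule carries 2 separate instances of a hydroxyl group (-OH) meeting every constraint; each maps to a distinct set of atoms, giving 2 matches.

2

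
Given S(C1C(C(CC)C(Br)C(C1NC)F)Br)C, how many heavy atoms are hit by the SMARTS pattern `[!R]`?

9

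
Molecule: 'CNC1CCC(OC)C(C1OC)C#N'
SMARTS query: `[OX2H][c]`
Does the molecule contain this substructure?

The pattern [OX2H][c] describes a hydroxyl oxygen attached to an aromatic carbon — a phenol.
The closest candidate here is a methoxy ether (-OCH3), but the oxygen has H0, not H1. No other fragment satisfies the full query, so there is no match.

No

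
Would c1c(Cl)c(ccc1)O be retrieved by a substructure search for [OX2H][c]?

Yes

The pattern [OX2H][c] describes a hydroxyl oxygen attached to an aromatic carbon — a phenol.
The molecule carries a hydroxyl group (-OH), whose atoms satisfy every constraint of the query, so the pattern matches.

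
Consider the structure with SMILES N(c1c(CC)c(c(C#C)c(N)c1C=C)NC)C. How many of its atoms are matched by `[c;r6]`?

The query [c;r6] means: aromatic carbon that belongs to a six-membered ring.
Check the 17 heavy atoms by environment: 6× c (aromatic, in 6-ring) → match; 8× C (acyclic) → no; 3× N (acyclic) → no.
That gives 6 matching atoms.

6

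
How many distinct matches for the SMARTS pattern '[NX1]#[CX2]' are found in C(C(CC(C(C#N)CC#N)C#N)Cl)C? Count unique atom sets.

3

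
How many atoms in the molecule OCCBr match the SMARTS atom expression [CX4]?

Check the 4 heavy atoms by environment: 2× C (X4) → match; 1× Br (X1) → no; 1× O (X2) → no.
That gives 2 matching atoms.

2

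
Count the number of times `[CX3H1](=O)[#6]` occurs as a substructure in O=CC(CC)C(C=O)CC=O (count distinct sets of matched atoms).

3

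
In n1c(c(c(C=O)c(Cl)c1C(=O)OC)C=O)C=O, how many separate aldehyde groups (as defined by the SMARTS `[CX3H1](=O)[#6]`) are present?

[CX3H1](=O)[#6] is the SMARTS for an aldehyde: an sp2 carbon with one H, double-bonded to O and single-bonded to carbon.
The molecule carries 3 separate instances of an aldehyde (-CHO) meeting every constraint; each maps to a distinct set of atoms, giving 3 matches.

3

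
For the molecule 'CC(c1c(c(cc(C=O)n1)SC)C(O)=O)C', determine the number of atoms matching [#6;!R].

6

The query [#6;!R] means: carbon not in any ring.
Check the 16 heavy atoms by environment: 1× n (aromatic, in 6-ring) → no; 5× c (aromatic, in 6-ring) → no; 6× C (acyclic) → match; 3× O (acyclic) → no; 1× S (acyclic) → no.
That gives 6 matching atoms.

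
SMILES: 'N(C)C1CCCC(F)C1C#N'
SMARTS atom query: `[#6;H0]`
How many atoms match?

1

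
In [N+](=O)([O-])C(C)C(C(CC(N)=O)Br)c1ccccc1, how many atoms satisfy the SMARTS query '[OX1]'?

3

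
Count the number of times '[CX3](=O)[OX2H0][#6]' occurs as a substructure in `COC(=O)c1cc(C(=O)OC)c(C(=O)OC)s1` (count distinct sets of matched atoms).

[CX3](=O)[OX2H0][#6] is the SMARTS for an ester: a carbonyl carbon bonded to an oxygen that is itself bonded to carbon (no H on that O).
The molecule carries 3 separate instances of a methyl-ester group (-C(=O)OCH3) meeting every constraint; each maps to a distinct set of atoms, giving 3 matches.

3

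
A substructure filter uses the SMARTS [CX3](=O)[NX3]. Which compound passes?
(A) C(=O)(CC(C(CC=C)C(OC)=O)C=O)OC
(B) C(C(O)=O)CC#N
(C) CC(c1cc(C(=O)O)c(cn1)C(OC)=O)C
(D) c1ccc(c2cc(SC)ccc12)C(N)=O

D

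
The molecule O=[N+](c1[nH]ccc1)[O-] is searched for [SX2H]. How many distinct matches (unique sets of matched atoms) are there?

0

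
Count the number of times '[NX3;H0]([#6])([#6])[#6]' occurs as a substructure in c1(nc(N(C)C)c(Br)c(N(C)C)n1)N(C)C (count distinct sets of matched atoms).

[NX3;H0]([#6])([#6])[#6] is the SMARTS for a tertiary amine: a trivalent nitrogen with no H, bonded to three carbons.
The molecule carries 3 separate instances of a dimethylamino group (-N(CH3)2) meeting every constraint; each maps to a distinct set of atoms, giving 3 matches.

3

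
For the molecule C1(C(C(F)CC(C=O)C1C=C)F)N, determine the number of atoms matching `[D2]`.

3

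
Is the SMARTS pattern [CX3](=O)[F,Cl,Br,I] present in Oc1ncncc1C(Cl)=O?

Yes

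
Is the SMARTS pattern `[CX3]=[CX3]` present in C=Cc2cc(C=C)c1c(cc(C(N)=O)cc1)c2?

The pattern [CX3]=[CX3] describes a non-aromatic C=C double bond between two sp2 carbons — an alkene.
The molecule carries a vinyl group (-CH=CH2), whose atoms satisfy every constraint of the query, so the pattern matches.

Yes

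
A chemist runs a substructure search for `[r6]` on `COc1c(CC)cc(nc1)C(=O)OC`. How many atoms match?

Check the 14 heavy atoms by environment: 1× n (aromatic, in 6-ring) → match; 5× c (aromatic, in 6-ring) → match; 3× O (acyclic) → no; 5× C (acyclic) → no.
Summing the matching environments: 1 + 5 = 6 matching atoms.

6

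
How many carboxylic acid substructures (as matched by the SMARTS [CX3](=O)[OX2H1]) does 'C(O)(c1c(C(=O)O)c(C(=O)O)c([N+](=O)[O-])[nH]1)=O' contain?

3

[CX3](=O)[OX2H1] is the SMARTS for a carboxylic acid: an sp2 carbon double-bonded to O and single-bonded to an -OH oxygen.
The molecule carries 3 separate instances of a carboxylic acid group (-C(=O)OH) meeting every constraint; each maps to a distinct set of atoms, giving 3 matches.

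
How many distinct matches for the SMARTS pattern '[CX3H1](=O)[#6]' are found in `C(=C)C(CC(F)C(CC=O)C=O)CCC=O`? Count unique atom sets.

[CX3H1](=O)[#6] is the SMARTS for an aldehyde: an sp2 carbon with one H, double-bonded to O and single-bonded to carbon.
The molecule carries 3 separate instances of an aldehyde (-CHO) meeting every constraint; each maps to a distinct set of atoms, giving 3 matches.

3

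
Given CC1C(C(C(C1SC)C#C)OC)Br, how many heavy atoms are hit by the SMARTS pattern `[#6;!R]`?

5

Check the 13 heavy atoms by environment: 5× C (in 5-ring) → no; 5× C (acyclic) → match; 1× O (acyclic) → no; 1× S (acyclic) → no; 1× Br (acyclic) → no.
That gives 5 matching atoms.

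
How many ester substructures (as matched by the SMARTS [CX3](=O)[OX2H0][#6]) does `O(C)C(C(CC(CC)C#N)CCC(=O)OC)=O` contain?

2

[CX3](=O)[OX2H0][#6] is the SMARTS for an ester: a carbonyl carbon bonded to an oxygen that is itself bonded to carbon (no H on that O).
The molecule carries 2 separate instances of a methyl-ester group (-C(=O)OCH3) meeting every constraint; each maps to a distinct set of atoms, giving 2 matches.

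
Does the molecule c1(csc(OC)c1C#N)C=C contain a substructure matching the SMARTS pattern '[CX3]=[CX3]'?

The pattern [CX3]=[CX3] describes a non-aromatic C=C double bond between two sp2 carbons — an alkene.
The molecule carries a vinyl group (-CH=CH2), whose atoms satisfy every constraint of the query, so the pattern matches.

Yes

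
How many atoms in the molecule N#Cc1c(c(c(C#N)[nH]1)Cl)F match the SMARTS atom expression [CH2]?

0

Check the 11 heavy atoms by environment: 1× n (aromatic, H1) → no; 4× c (aromatic, H0) → no; 1× F (H0) → no; 1× Cl (H0) → no; 2× C (H0) → no; 2× N (H0) → no.
No environment satisfies the query, so 0 matching atoms.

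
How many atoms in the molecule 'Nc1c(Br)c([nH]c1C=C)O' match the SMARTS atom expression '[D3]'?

The query [D3] means: atom with exactly three heavy-atom neighbours.
Check the 10 heavy atoms by environment: 1× n (aromatic, D2) → no; 4× c (aromatic, D3) → match; 1× N (D1) → no; 1× C (D2) → no; 1× C (D1) → no; 1× Br (D1) → no; 1× O (D1) → no.
That gives 4 matching atoms.

4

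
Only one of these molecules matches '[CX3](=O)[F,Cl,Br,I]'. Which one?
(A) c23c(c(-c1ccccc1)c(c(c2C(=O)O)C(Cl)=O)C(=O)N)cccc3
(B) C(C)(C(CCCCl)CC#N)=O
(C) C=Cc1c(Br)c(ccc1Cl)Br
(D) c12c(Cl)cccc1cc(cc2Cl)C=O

A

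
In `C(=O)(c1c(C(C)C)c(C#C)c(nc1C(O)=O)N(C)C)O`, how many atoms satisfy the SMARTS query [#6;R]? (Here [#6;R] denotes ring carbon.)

The query [#6;R] means: carbon that is part of a ring.
Check the 20 heavy atoms by environment: 1× n (aromatic, in 6-ring) → no; 5× c (aromatic, in 6-ring) → match; 9× C (acyclic) → no; 4× O (acyclic) → no; 1× N (acyclic) → no.
That gives 5 matching atoms.

5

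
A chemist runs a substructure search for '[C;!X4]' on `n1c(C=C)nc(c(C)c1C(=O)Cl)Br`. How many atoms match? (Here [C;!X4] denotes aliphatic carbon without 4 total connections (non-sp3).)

3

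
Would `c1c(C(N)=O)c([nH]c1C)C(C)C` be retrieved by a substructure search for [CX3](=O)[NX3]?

Yes

The pattern [CX3](=O)[NX3] describes a carbonyl carbon bonded to a trivalent nitrogen — an amide.
The molecule carries a primary amide (-C(=O)NH2), whose atoms satisfy every constraint of the query, so the pattern matches.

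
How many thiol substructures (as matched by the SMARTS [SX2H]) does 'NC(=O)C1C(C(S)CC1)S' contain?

2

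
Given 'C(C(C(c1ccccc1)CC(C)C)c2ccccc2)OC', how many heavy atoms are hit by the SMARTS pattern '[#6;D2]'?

The query [#6;D2] means: any carbon bonded to exactly two heavy atoms.
Check the 21 heavy atoms by environment: 2× C (D2) → match; 3× C (D3) → no; 3× C (D1) → no; 2× c (aromatic, D3) → no; 10× c (aromatic, D2) → match; 1× O (D2) → no.
Summing the matching environments: 2 + 10 = 12 matching atoms.

12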